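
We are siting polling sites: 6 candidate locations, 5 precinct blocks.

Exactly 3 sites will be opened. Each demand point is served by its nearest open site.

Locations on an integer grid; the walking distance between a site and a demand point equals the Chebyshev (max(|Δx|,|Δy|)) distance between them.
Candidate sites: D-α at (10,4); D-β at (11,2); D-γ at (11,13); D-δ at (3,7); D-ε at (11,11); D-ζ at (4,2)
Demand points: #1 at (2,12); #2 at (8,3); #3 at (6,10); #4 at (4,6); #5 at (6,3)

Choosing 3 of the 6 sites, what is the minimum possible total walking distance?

Open {D-α, D-δ, D-ζ}.
  #1→D-δ 5, #2→D-α 2, #3→D-δ 3, #4→D-δ 1, #5→D-ζ 2  ⇒ total 13.
Compare {D-β, D-δ, D-ζ}: total 14.
Compare {D-α, D-β, D-δ}: total 15.
No size-3 selection does better; minimum is 13.

13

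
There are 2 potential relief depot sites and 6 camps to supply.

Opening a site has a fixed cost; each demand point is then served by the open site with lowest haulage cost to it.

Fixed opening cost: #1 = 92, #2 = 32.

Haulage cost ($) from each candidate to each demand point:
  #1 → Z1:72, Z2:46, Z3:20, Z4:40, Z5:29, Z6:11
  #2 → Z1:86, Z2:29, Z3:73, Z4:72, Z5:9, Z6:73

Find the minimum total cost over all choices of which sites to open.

Open {#1, #2}: assign each demand point to its cheapest open site.
  Z1→#1 72, Z2→#2 29, Z3→#1 20, Z4→#1 40, Z5→#2 9, Z6→#1 11
  haulage cost 181, fixed 124 → total 305.
Compare {#1}: haulage cost 218 + fixed 92 = 310.
Compare {#2}: haulage cost 342 + fixed 32 = 374.

305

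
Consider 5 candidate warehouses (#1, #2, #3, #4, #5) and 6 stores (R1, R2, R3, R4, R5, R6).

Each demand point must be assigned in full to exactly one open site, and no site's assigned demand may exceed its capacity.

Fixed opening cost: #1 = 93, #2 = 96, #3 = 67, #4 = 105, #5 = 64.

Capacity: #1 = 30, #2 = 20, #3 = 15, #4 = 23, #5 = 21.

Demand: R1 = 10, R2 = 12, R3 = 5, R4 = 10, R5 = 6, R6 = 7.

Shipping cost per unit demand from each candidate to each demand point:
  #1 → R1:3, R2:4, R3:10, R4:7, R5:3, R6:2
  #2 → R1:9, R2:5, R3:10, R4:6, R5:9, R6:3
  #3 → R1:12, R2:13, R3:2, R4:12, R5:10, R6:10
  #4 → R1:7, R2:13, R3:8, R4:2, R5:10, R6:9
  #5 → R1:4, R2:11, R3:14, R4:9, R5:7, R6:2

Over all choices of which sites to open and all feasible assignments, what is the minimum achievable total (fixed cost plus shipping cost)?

Open {#1, #4}; cheapest assignment that respects the capacities:
  #1 (cap 30, load 29): R1, R2, R6 — cost 10×3 + 12×4 + 7×2 = 92
  #4 (cap 23, load 21): R3, R4, R5 — cost 5×8 + 10×2 + 6×10 = 120
  Shipping 212, fixed 198 → total 410.
  Any other capacity-feasible assignment to {#1, #4} ships for at least 212.
Compare {#1, #5}: its best feasible assignment gives total 417.
Compare {#1, #3, #5}: its best feasible assignment gives total 424.
Every other set of open sites that can feasibly serve all demand totals ≥ 417 even under its best assignment. Minimum: 410.

410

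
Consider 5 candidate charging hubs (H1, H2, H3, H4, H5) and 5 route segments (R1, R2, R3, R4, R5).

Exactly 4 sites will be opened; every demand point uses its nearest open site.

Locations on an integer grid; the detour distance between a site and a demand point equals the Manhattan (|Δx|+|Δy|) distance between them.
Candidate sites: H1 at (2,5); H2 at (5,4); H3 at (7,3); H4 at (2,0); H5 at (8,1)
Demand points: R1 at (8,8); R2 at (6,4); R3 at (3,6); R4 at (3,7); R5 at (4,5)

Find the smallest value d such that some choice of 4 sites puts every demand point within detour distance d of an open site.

6

Open {H1, H2, H3, H4}.
  Farthest demand point is R1 at detour distance 6 (to H3); all others are ≤ 6.
With {H1, H2, H3, H5} the worst case is 6.
With {H1, H3, H4, H5} the worst case is 6.
No size-4 selection achieves below 6.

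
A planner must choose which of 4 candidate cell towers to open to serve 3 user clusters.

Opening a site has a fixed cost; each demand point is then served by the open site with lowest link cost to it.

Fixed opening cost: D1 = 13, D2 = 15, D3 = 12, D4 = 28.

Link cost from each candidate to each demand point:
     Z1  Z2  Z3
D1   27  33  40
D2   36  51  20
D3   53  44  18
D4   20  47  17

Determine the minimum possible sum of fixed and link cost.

103

Open {D1, D3}: assign each demand point to its cheapest open site.
  Z1→D1 27, Z2→D1 33, Z3→D3 18
  link cost 78, fixed 25 → total 103.
Compare {D1, D2}: link cost 80 + fixed 28 = 108.
Compare {D1, D4}: link cost 70 + fixed 41 = 111.
Compare {D4}: link cost 84 + fixed 28 = 112.
All other subsets cost ≥ 108. Minimum total cost: 103.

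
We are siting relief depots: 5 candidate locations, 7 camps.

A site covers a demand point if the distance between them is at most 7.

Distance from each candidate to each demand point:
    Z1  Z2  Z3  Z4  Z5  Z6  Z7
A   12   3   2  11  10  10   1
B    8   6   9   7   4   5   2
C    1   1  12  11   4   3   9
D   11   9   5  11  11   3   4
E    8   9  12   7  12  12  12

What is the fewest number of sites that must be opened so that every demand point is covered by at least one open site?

Coverage sets (demand points within 7 of each site):
  A: {Z2, Z3, Z7}
  B: {Z2, Z4, Z5, Z6, Z7}
  C: {Z1, Z2, Z5, Z6}
  D: {Z3, Z6, Z7}
  E: {Z4}
No 2 sites suffice: every size-2 union leaves at least one demand point uncovered.
But {A, B, C} covers everything, so the minimum is 3.

3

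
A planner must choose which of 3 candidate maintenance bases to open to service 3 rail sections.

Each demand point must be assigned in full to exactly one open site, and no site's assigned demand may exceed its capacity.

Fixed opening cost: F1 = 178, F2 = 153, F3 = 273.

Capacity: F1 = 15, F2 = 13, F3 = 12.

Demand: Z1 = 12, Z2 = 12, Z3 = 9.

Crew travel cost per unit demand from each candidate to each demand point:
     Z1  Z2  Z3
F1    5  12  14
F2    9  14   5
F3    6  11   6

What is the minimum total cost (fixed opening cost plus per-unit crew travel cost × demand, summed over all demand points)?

841

Open {F1, F2, F3}; cheapest assignment that respects the capacities:
  F1 (cap 15, load 12): Z1 — cost 12×5 = 60
  F2 (cap 13, load 9): Z3 — cost 9×5 = 45
  F3 (cap 12, load 12): Z2 — cost 12×11 = 132
  Shipping 237, fixed 604 → total 841.
  Any other capacity-feasible assignment to {F1, F2, F3} ships for at least 237.
Total demand is 33 and no other set of sites has combined capacity ≥ 33, so {F1, F2, F3} is the only feasible choice of open sites. Minimum: 841.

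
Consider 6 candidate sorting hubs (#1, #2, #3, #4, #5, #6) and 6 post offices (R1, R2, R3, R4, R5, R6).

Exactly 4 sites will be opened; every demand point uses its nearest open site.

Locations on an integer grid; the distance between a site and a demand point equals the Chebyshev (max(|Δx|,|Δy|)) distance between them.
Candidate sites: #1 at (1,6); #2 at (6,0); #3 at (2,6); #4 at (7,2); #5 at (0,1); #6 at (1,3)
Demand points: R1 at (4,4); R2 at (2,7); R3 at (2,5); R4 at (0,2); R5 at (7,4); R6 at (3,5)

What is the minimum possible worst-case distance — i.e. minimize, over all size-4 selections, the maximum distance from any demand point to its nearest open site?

2

Open {#1, #3, #4, #5}.
  Farthest demand point is R1 at distance 2 (to #3); all others are ≤ 2.
With {#1, #3, #4, #6} the worst case is 2.
With {#2, #3, #4, #5} the worst case is 2.
No size-4 selection achieves below 2.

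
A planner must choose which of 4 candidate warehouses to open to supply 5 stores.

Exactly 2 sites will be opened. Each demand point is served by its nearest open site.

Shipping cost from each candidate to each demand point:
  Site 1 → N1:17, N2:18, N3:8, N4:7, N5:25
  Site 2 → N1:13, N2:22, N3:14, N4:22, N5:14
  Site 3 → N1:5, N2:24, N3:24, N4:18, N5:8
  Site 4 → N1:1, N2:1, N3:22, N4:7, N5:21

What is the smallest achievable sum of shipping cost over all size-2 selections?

37

Open {Site 2, Site 4}.
  N1→Site 4 1, N2→Site 4 1, N3→Site 2 14, N4→Site 4 7, N5→Site 2 14  ⇒ total 37.
Compare {Site 1, Site 4}: total 38.
Compare {Site 3, Site 4}: total 39.
No size-2 selection does better; minimum is 37.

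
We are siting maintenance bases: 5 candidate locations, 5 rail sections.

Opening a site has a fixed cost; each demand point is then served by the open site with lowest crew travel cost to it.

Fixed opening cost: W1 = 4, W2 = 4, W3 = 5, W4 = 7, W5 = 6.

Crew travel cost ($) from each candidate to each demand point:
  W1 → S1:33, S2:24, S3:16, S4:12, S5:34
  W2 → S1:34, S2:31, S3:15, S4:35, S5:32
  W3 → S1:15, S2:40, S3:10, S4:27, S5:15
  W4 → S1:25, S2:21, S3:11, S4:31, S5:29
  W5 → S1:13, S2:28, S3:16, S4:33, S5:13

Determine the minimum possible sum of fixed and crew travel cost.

85

Open {W1, W3}: assign each demand point to its cheapest open site.
  S1→W3 15, S2→W1 24, S3→W3 10, S4→W1 12, S5→W3 15
  crew travel cost 76, fixed 9 → total 85.
Compare {W1, W3, W5}: crew travel cost 72 + fixed 15 = 87.
Compare {W1, W4, W5}: crew travel cost 70 + fixed 17 = 87.
Compare {W1, W5}: crew travel cost 78 + fixed 10 = 88.
All other subsets cost ≥ 87. Minimum total cost: 85.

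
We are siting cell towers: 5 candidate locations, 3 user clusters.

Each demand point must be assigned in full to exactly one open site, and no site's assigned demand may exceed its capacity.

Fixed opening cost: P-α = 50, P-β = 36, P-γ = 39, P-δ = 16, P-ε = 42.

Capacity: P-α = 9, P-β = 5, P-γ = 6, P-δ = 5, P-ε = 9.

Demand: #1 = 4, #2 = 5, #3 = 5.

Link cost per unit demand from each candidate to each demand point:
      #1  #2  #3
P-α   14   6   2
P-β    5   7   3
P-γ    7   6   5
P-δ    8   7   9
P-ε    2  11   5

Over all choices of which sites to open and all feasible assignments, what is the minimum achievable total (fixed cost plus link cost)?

Open {P-δ, P-ε}; cheapest assignment that respects the capacities:
  P-δ (cap 5, load 5): #2 — cost 5×7 = 35
  P-ε (cap 9, load 9): #1, #3 — cost 4×2 + 5×5 = 33
  Shipping 68, fixed 58 → total 126.
  Any other capacity-feasible assignment to {P-δ, P-ε} ships for at least 68.
Compare {P-γ, P-ε}: its best feasible assignment gives total 144.
Compare {P-β, P-ε}: its best feasible assignment gives total 146.
Every other set of open sites that can feasibly serve all demand totals ≥ 144 even under its best assignment. Minimum: 126.

126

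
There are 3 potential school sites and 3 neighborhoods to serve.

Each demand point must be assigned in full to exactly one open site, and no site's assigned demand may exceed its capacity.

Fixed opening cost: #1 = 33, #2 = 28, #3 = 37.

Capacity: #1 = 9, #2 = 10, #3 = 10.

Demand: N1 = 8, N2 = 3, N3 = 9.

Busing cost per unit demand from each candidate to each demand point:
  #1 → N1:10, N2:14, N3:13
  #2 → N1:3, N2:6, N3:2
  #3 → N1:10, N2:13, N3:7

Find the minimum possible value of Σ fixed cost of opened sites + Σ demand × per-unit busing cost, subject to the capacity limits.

Open {#1, #2, #3}; cheapest assignment that respects the capacities:
  #1 (cap 9, load 3): N2 — cost 3×14 = 42
  #2 (cap 10, load 8): N1 — cost 8×3 = 24
  #3 (cap 10, load 9): N3 — cost 9×7 = 63
  Shipping 129, fixed 98 → total 227.
  Any other capacity-feasible assignment to {#1, #2, #3} ships for at least 129.
Total demand is 20; every other set of sites either has combined capacity below 20 or cannot fit the demands without splitting one across sites, so {#1, #2, #3} is the only feasible choice of open sites. Minimum: 227.

227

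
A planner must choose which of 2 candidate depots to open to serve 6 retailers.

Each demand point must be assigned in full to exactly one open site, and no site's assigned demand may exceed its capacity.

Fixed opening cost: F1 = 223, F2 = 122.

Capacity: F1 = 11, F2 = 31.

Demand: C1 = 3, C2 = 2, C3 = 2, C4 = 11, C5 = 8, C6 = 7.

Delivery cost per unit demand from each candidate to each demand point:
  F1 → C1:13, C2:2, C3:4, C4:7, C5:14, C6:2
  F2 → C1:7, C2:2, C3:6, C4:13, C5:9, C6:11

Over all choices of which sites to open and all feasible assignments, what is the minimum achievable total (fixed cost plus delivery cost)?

607

Open {F1, F2}; cheapest assignment that respects the capacities:
  F1 (cap 11, load 11): C2, C3, C6 — cost 2×2 + 2×4 + 7×2 = 26
  F2 (cap 31, load 22): C1, C4, C5 — cost 3×7 + 11×13 + 8×9 = 236
  Shipping 262, fixed 345 → total 607.
  Any other capacity-feasible assignment to {F1, F2} ships for at least 262.
Total demand is 33 and no other set of sites has combined capacity ≥ 33, so {F1, F2} is the only feasible choice of open sites. Minimum: 607.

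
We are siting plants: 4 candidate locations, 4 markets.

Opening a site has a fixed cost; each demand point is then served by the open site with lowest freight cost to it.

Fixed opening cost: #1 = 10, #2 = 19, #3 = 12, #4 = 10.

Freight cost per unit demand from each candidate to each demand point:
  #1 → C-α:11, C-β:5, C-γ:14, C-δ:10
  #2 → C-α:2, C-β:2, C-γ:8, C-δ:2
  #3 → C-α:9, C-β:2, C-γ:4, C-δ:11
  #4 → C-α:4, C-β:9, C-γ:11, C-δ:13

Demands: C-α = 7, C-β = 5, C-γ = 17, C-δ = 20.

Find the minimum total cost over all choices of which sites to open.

163

Open {#2, #3}: assign each demand point to its cheapest open site.
  C-α→#2 7×2=14, C-β→#2 5×2=10, C-γ→#3 17×4=68, C-δ→#2 20×2=40
  freight cost 132, fixed 31 → total 163.
Compare {#1, #2, #3}: freight cost 132 + fixed 41 = 173.
Compare {#2, #3, #4}: freight cost 132 + fixed 41 = 173.
Compare {#1, #2, #3, #4}: freight cost 132 + fixed 51 = 183.
All other subsets cost ≥ 173. Minimum total cost: 163.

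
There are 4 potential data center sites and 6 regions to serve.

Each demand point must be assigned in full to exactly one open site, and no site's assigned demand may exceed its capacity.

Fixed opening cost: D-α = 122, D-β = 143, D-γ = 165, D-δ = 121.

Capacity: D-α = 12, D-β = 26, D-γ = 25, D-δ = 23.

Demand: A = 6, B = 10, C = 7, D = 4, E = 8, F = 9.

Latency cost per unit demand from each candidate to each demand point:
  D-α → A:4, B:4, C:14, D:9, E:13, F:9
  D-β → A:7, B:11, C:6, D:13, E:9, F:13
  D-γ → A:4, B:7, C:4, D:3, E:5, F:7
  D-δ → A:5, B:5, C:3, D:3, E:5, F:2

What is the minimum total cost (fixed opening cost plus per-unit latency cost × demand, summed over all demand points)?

458

Open {D-γ, D-δ}; cheapest assignment that respects the capacities:
  D-γ (cap 25, load 25): A, C, D, E — cost 6×4 + 7×4 + 4×3 + 8×5 = 104
  D-δ (cap 23, load 19): B, F — cost 10×5 + 9×2 = 68
  Shipping 172, fixed 286 → total 458.
  Any other capacity-feasible assignment to {D-γ, D-δ} ships for at least 172.
Compare {D-β, D-δ}: its best feasible assignment gives total 500.
Compare {D-α, D-γ, D-δ}: its best feasible assignment gives total 563.
Every other set of open sites that can feasibly serve all demand totals ≥ 500 even under its best assignment. Minimum: 458.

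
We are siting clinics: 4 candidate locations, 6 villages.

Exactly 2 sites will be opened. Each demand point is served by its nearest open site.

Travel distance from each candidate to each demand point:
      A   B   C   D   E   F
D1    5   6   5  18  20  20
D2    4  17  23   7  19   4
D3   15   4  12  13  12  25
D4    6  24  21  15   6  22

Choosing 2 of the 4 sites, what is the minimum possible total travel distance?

43

Open {D2, D3}.
  A→D2 4, B→D3 4, C→D3 12, D→D2 7, E→D3 12, F→D2 4  ⇒ total 43.
Compare {D1, D2}: total 45.
Compare {D1, D4}: total 57.
No size-2 selection does better; minimum is 43.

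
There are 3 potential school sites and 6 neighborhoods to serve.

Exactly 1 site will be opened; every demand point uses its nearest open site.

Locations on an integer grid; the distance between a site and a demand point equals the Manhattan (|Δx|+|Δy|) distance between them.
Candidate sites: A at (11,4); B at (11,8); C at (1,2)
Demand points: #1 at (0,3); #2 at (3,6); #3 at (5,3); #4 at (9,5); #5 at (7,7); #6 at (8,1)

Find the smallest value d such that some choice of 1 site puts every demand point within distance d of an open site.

Open {C}.
  Farthest demand point is #4 at distance 11 (to C); all others are ≤ 11.
With {A} the worst case is 12.
With {B} the worst case is 16.
No size-1 selection achieves below 11.

11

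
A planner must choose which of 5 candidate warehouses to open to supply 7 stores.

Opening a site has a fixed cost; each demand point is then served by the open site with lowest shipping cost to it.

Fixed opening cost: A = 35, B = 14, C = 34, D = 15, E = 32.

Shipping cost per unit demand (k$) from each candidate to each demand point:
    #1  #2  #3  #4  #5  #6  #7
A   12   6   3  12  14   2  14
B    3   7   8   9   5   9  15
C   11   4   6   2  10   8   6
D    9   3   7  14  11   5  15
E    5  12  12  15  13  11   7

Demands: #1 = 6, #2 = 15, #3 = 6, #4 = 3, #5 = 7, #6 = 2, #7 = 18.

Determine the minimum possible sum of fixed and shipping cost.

321

Open {B, C, D}: assign each demand point to its cheapest open site.
  #1→B 6×3=18, #2→D 15×3=45, #3→C 6×6=36, #4→C 3×2=6, #5→B 7×5=35, #6→D 2×5=10, #7→C 18×6=108
  shipping cost 258, fixed 63 → total 321.
Compare {B, C}: shipping cost 279 + fixed 48 = 327.
Compare {A, B, C}: shipping cost 249 + fixed 83 = 332.
Compare {A, B, C, D}: shipping cost 234 + fixed 98 = 332.
All other subsets cost ≥ 327. Minimum total cost: 321.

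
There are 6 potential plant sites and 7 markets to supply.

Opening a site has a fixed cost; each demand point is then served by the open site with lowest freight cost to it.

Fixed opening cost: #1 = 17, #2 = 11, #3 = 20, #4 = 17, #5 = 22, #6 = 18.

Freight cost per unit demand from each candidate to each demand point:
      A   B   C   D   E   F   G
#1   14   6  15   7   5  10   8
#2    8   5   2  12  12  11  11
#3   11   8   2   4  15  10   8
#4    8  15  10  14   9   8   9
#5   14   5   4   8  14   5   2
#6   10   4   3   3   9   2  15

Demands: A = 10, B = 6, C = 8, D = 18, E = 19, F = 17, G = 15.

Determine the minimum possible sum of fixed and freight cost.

Open {#1, #2, #5, #6}: assign each demand point to its cheapest open site.
  A→#2 10×8=80, B→#6 6×4=24, C→#2 8×2=16, D→#6 18×3=54, E→#1 19×5=95, F→#6 17×2=34, G→#5 15×2=30
  freight cost 333, fixed 68 → total 401.
Compare {#1, #4, #5, #6}: freight cost 341 + fixed 74 = 415.
Compare {#1, #5, #6}: freight cost 361 + fixed 57 = 418.
Compare {#1, #2, #4, #5, #6}: freight cost 333 + fixed 85 = 418.
All other subsets cost ≥ 415. Minimum total cost: 401.

401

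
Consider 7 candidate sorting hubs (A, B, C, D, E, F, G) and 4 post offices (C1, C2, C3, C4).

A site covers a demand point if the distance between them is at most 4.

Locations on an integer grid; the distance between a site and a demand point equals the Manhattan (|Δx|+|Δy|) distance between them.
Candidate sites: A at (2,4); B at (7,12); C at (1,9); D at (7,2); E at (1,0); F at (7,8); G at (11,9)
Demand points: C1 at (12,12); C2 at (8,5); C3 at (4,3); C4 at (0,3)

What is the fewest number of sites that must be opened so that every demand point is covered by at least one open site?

Coverage sets (demand points within 4 of each site):
  A: {C3, C4}
  B: {}
  C: {}
  D: {C2, C3}
  E: {C4}
  F: {C2}
  G: {C1}
No 2 sites suffice: every size-2 union leaves at least one demand point uncovered.
But {A, D, G} covers everything, so the minimum is 3.

3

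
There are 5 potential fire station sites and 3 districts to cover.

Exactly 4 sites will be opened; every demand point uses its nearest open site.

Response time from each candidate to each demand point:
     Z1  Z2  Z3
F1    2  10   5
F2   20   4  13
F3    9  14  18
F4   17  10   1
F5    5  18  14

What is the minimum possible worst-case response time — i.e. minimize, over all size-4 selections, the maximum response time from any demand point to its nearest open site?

Open {F1, F2, F3, F4}.
  Farthest demand point is Z2 at response time 4 (to F2); all others are ≤ 4.
With {F1, F2, F4, F5} the worst case is 4.
With {F1, F2, F3, F5} the worst case is 5.
No size-4 selection achieves below 4.

4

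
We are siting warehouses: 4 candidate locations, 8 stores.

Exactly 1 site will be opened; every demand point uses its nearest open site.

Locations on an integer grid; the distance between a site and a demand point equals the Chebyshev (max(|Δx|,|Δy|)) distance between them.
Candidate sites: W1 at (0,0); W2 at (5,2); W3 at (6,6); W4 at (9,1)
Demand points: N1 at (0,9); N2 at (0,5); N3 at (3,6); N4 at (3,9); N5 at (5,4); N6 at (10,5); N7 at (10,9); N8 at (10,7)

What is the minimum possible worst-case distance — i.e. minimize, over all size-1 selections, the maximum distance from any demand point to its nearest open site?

6

Open {W3}.
  Farthest demand point is N1 at distance 6 (to W3); all others are ≤ 6.
With {W2} the worst case is 7.
With {W4} the worst case is 9.
No size-1 selection achieves below 6.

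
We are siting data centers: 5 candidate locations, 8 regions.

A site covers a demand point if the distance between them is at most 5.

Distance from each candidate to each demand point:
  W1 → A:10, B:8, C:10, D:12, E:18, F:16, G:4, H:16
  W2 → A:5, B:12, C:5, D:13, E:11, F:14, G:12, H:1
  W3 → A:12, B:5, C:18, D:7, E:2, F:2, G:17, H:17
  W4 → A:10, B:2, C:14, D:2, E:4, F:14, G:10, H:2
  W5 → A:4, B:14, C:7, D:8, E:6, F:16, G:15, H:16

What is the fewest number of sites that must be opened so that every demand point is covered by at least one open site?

Coverage sets (demand points within 5 of each site):
  W1: {G}
  W2: {A, C, H}
  W3: {B, E, F}
  W4: {B, D, E, H}
  W5: {A}
No 3 sites suffice: every size-3 union leaves at least one demand point uncovered.
But {W1, W2, W3, W4} covers everything, so the minimum is 4.

4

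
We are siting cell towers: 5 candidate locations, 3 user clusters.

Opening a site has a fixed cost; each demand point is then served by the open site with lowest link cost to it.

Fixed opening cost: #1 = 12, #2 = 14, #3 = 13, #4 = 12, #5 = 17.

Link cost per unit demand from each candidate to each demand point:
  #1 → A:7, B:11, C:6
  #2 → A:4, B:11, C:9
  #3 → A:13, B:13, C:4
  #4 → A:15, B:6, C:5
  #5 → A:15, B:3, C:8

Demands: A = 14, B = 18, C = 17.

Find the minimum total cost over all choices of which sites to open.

Open {#2, #3, #5}: assign each demand point to its cheapest open site.
  A→#2 14×4=56, B→#5 18×3=54, C→#3 17×4=68
  link cost 178, fixed 44 → total 222.
Compare {#1, #2, #3, #5}: link cost 178 + fixed 56 = 234.
Compare {#2, #3, #4, #5}: link cost 178 + fixed 56 = 234.
Compare {#2, #4, #5}: link cost 195 + fixed 43 = 238.
All other subsets cost ≥ 234. Minimum total cost: 222.

222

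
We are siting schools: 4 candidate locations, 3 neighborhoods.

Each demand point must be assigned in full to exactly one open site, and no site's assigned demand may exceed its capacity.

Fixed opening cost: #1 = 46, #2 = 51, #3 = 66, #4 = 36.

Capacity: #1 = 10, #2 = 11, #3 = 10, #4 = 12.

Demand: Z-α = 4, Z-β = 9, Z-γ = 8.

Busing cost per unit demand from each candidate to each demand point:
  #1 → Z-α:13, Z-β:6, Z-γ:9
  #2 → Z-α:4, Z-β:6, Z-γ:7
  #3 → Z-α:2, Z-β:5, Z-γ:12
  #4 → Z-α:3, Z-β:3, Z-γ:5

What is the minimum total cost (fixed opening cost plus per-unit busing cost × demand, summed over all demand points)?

Open {#1, #4}; cheapest assignment that respects the capacities:
  #1 (cap 10, load 9): Z-β — cost 9×6 = 54
  #4 (cap 12, load 12): Z-α, Z-γ — cost 4×3 + 8×5 = 52
  Shipping 106, fixed 82 → total 188.
  Any other capacity-feasible assignment to {#1, #4} ships for at least 106.
Compare {#2, #4}: its best feasible assignment gives total 193.
Compare {#3, #4}: its best feasible assignment gives total 199.
Every other set of open sites that can feasibly serve all demand totals ≥ 193 even under its best assignment. Minimum: 188.

188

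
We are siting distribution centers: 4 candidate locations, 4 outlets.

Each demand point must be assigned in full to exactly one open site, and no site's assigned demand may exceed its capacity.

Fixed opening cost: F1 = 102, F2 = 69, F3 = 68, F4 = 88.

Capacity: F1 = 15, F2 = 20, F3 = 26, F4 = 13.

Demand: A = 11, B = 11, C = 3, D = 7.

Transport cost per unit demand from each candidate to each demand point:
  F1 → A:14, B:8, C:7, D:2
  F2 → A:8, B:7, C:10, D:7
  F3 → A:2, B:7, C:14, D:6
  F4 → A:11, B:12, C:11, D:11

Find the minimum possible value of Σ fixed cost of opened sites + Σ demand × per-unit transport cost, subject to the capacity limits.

304

Open {F1, F3}; cheapest assignment that respects the capacities:
  F1 (cap 15, load 10): C, D — cost 3×7 + 7×2 = 35
  F3 (cap 26, load 22): A, B — cost 11×2 + 11×7 = 99
  Shipping 134, fixed 170 → total 304.
  Any other capacity-feasible assignment to {F1, F3} ships for at least 134.
Compare {F2, F3}: its best feasible assignment gives total 308.
Compare {F3, F4}: its best feasible assignment gives total 365.
Every other set of open sites that can feasibly serve all demand totals ≥ 308 even under its best assignment. Minimum: 304.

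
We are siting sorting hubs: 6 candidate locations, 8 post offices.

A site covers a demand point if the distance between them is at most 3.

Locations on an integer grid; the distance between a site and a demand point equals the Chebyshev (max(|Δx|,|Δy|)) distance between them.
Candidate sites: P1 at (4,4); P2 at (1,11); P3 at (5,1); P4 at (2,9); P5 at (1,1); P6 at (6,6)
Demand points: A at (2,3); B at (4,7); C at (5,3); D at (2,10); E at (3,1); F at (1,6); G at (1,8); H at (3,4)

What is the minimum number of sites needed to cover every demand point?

2

Coverage sets (demand points within 3 of each site):
  P1: {A, B, C, E, F, H}
  P2: {D, G}
  P3: {A, C, E, H}
  P4: {B, D, F, G}
  P5: {A, E, H}
  P6: {B, C, H}
No single site covers all 8 demand points.
But {P1, P2} covers everything, so the minimum is 2.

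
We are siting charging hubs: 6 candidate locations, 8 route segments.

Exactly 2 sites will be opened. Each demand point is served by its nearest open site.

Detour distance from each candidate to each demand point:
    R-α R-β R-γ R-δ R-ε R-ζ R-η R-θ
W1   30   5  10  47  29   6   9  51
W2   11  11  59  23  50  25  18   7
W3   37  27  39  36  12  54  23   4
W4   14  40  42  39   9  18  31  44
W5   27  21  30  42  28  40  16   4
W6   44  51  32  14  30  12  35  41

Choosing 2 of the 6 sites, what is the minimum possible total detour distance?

Open {W1, W2}.
  R-α→W2 11, R-β→W1 5, R-γ→W1 10, R-δ→W2 23, R-ε→W1 29, R-ζ→W1 6, R-η→W1 9, R-θ→W2 7  ⇒ total 100.
Compare {W1, W3}: total 112.
Compare {W1, W5}: total 131.
No size-2 selection does better; minimum is 100.

100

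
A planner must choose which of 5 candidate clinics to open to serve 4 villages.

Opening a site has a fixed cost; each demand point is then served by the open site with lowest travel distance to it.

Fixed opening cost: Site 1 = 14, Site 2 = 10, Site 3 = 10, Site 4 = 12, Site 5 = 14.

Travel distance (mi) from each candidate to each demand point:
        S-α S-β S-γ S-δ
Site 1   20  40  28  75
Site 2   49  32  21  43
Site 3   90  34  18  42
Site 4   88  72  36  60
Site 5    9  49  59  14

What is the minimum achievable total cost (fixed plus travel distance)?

Open {Site 3, Site 5}: assign each demand point to its cheapest open site.
  S-α→Site 5 9, S-β→Site 3 34, S-γ→Site 3 18, S-δ→Site 5 14
  travel distance 75, fixed 24 → total 99.
Compare {Site 2, Site 5}: travel distance 76 + fixed 24 = 100.
Compare {Site 2, Site 3, Site 5}: travel distance 73 + fixed 34 = 107.
Compare {Site 3, Site 4, Site 5}: travel distance 75 + fixed 36 = 111.
All other subsets cost ≥ 100. Minimum total cost: 99.

99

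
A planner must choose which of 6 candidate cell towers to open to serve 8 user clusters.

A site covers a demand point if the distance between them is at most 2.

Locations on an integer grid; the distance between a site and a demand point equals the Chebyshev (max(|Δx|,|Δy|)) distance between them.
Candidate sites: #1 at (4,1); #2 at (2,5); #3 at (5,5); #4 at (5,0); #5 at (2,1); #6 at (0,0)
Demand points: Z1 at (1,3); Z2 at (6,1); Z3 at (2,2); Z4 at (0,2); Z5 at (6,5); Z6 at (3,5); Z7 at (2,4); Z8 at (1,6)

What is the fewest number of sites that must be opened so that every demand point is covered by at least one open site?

4

Coverage sets (demand points within 2 of each site):
  #1: {Z2, Z3}
  #2: {Z1, Z6, Z7, Z8}
  #3: {Z5, Z6}
  #4: {Z2}
  #5: {Z1, Z3, Z4}
  #6: {Z3, Z4}
No 3 sites suffice: every size-3 union leaves at least one demand point uncovered.
But {#1, #2, #3, #5} covers everything, so the minimum is 4.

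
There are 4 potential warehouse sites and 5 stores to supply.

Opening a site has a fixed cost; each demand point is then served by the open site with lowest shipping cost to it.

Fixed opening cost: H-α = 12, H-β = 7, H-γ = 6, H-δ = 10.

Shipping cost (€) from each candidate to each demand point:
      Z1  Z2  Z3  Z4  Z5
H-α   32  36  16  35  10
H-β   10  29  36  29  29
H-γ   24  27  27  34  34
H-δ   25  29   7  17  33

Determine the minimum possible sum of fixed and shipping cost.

Open {H-α, H-β, H-δ}: assign each demand point to its cheapest open site.
  Z1→H-β 10, Z2→H-β 29, Z3→H-δ 7, Z4→H-δ 17, Z5→H-α 10
  shipping cost 73, fixed 29 → total 102.
Compare {H-α, H-β, H-γ, H-δ}: shipping cost 71 + fixed 35 = 106.
Compare {H-β, H-δ}: shipping cost 92 + fixed 17 = 109.
Compare {H-α, H-δ}: shipping cost 88 + fixed 22 = 110.
All other subsets cost ≥ 106. Minimum total cost: 102.

102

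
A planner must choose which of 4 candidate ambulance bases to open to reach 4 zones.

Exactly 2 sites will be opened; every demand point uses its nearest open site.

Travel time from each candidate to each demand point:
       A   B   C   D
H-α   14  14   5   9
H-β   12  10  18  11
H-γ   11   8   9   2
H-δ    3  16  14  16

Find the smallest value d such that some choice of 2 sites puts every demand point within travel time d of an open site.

Open {H-γ, H-δ}.
  Farthest demand point is C at travel time 9 (to H-γ); all others are ≤ 9.
With {H-α, H-γ} the worst case is 11.
With {H-β, H-γ} the worst case is 11.
No size-2 selection achieves below 9.

9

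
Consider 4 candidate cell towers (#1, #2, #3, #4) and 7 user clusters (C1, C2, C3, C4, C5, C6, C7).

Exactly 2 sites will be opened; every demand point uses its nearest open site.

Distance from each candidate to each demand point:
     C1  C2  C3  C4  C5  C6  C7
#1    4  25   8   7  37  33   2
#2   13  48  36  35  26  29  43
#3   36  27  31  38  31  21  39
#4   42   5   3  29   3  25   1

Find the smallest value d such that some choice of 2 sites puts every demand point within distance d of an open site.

25

Open {#1, #4}.
  Farthest demand point is C6 at distance 25 (to #4); all others are ≤ 25.
With {#1, #2} the worst case is 29.
With {#2, #4} the worst case is 29.
No size-2 selection achieves below 25.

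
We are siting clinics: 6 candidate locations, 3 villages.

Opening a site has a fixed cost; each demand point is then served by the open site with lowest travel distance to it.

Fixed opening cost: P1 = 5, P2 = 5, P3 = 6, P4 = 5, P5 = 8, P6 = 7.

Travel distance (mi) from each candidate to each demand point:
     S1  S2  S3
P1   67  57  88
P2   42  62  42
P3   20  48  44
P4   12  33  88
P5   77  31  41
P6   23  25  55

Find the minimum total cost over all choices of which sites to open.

96

Open {P2, P4, P6}: assign each demand point to its cheapest open site.
  S1→P4 12, S2→P6 25, S3→P2 42
  travel distance 79, fixed 17 → total 96.
Compare {P2, P4}: travel distance 87 + fixed 10 = 97.
Compare {P4, P5}: travel distance 84 + fixed 13 = 97.
Compare {P4, P5, P6}: travel distance 78 + fixed 20 = 98.
All other subsets cost ≥ 97. Minimum total cost: 96.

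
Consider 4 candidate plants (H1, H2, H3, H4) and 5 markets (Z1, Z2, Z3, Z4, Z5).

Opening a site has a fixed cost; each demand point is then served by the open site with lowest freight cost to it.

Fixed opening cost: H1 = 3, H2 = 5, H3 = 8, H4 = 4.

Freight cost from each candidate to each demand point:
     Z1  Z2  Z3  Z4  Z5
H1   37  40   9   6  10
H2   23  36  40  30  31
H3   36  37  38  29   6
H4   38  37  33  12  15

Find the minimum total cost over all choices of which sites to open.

92

Open {H1, H2}: assign each demand point to its cheapest open site.
  Z1→H2 23, Z2→H2 36, Z3→H1 9, Z4→H1 6, Z5→H1 10
  freight cost 84, fixed 8 → total 92.
Compare {H1, H2, H3}: freight cost 80 + fixed 16 = 96.
Compare {H1, H2, H4}: freight cost 84 + fixed 12 = 96.
Compare {H1, H2, H3, H4}: freight cost 80 + fixed 20 = 100.
All other subsets cost ≥ 96. Minimum total cost: 92.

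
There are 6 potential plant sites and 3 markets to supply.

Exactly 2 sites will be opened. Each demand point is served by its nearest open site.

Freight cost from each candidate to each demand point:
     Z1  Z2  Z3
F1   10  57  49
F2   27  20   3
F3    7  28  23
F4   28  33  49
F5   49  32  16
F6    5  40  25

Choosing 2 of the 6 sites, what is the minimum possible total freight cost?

Open {F2, F6}.
  Z1→F6 5, Z2→F2 20, Z3→F2 3  ⇒ total 28.
Compare {F2, F3}: total 30.
Compare {F1, F2}: total 33.
No size-2 selection does better; minimum is 28.

28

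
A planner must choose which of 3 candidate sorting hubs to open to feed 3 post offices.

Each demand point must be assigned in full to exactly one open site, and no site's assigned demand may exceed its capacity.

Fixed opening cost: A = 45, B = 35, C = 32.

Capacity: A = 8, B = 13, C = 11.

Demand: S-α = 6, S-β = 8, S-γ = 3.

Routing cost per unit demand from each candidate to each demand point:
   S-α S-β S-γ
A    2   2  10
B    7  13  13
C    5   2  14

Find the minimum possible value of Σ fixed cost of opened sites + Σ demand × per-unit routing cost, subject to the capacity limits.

Open {A, C}; cheapest assignment that respects the capacities:
  A (cap 8, load 6): S-α — cost 6×2 = 12
  C (cap 11, load 11): S-β, S-γ — cost 8×2 + 3×14 = 58
  Shipping 70, fixed 77 → total 147.
  Any other capacity-feasible assignment to {A, C} ships for at least 70.
Compare {B, C}: its best feasible assignment gives total 164.
Compare {A, B}: its best feasible assignment gives total 177.
Every other set of open sites that can feasibly serve all demand totals ≥ 164 even under its best assignment. Minimum: 147.

147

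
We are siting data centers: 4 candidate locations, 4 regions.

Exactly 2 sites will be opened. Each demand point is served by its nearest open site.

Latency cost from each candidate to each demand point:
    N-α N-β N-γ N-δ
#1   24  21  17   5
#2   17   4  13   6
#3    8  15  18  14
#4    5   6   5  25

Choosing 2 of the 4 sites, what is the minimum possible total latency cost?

Open {#2, #4}.
  N-α→#4 5, N-β→#2 4, N-γ→#4 5, N-δ→#2 6  ⇒ total 20.
Compare {#1, #4}: total 21.
Compare {#3, #4}: total 30.
No size-2 selection does better; minimum is 20.

20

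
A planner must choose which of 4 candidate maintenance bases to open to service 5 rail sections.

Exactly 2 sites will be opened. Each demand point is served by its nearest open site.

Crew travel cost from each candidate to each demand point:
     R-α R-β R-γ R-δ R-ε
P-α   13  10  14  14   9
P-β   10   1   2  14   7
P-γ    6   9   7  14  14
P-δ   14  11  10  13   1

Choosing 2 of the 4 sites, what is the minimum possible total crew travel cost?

Open {P-β, P-δ}.
  R-α→P-β 10, R-β→P-β 1, R-γ→P-β 2, R-δ→P-δ 13, R-ε→P-δ 1  ⇒ total 27.
Compare {P-β, P-γ}: total 30.
Compare {P-α, P-β}: total 34.
No size-2 selection does better; minimum is 27.

27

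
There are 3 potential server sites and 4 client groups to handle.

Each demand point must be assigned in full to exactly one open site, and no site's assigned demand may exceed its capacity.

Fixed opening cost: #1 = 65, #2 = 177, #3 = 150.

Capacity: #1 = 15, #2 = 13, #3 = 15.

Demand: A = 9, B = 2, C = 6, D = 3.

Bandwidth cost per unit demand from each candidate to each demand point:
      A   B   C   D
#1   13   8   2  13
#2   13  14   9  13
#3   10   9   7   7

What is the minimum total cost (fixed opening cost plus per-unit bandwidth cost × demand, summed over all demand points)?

354

Open {#1, #3}; cheapest assignment that respects the capacities:
  #1 (cap 15, load 8): B, C — cost 2×8 + 6×2 = 28
  #3 (cap 15, load 12): A, D — cost 9×10 + 3×7 = 111
  Shipping 139, fixed 215 → total 354.
  Any other capacity-feasible assignment to {#1, #3} ships for at least 139.
Compare {#1, #2}: its best feasible assignment gives total 426.
Compare {#2, #3}: its best feasible assignment gives total 510.
Every other set of open sites that can feasibly serve all demand totals ≥ 426 even under its best assignment. Minimum: 354.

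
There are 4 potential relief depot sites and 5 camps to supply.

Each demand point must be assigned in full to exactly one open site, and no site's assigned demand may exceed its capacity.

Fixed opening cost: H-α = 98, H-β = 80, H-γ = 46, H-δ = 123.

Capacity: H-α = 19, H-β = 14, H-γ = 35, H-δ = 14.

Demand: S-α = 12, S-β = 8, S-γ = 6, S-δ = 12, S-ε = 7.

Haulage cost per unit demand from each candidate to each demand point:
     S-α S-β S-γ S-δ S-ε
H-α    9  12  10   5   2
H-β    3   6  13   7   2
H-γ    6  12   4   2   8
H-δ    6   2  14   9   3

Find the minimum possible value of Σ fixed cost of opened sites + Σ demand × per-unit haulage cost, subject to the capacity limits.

Open {H-β, H-γ}; cheapest assignment that respects the capacities:
  H-β (cap 14, load 12): S-α — cost 12×3 = 36
  H-γ (cap 35, load 33): S-β, S-γ, S-δ, S-ε — cost 8×12 + 6×4 + 12×2 + 7×8 = 200
  Shipping 236, fixed 126 → total 362.
  Any other capacity-feasible assignment to {H-β, H-γ} ships for at least 236.
Compare {H-α, H-γ}: its best feasible assignment gives total 374.
Compare {H-β, H-γ, H-δ}: its best feasible assignment gives total 399.
Every other set of open sites that can feasibly serve all demand totals ≥ 374 even under its best assignment. Minimum: 362.

362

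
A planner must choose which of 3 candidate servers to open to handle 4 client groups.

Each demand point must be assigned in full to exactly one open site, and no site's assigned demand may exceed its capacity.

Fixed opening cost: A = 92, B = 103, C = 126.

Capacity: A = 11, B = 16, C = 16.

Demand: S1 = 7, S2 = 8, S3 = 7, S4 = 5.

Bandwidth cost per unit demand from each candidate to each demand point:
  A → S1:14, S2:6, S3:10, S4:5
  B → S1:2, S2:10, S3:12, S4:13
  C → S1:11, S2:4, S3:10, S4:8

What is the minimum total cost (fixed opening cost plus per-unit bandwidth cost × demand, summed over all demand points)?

Open {B, C}; cheapest assignment that respects the capacities:
  B (cap 16, load 14): S1, S3 — cost 7×2 + 7×12 = 98
  C (cap 16, load 13): S2, S4 — cost 8×4 + 5×8 = 72
  Shipping 170, fixed 229 → total 399.
  Any other capacity-feasible assignment to {B, C} ships for at least 170.
Compare {A, B, C}: its best feasible assignment gives total 462.
Every other set of open sites that can feasibly serve all demand totals ≥ 462 even under its best assignment. Minimum: 399.

399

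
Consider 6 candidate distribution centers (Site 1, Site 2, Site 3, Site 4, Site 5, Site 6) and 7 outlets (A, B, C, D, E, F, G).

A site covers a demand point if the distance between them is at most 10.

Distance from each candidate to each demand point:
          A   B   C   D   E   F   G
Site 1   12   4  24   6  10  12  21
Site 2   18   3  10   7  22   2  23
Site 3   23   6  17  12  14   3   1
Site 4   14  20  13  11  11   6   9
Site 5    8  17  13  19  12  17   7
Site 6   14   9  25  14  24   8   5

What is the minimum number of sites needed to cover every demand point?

Coverage sets (demand points within 10 of each site):
  Site 1: {B, D, E}
  Site 2: {B, C, D, F}
  Site 3: {B, F, G}
  Site 4: {F, G}
  Site 5: {A, G}
  Site 6: {B, F, G}
No 2 sites suffice: every size-2 union leaves at least one demand point uncovered.
But {Site 1, Site 2, Site 5} covers everything, so the minimum is 3.

3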